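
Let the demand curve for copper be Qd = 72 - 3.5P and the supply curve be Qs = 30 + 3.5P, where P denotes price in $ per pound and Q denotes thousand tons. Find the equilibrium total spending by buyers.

At equilibrium Qd = Qs, so 72 - 3.5P = 30 + 3.5P; collecting terms, 42 = 7P and P* = 6.
From the demand curve, Q* = 72 - 3.5(6) = 51.
Total spending by buyers = P* × Q* = 6 × 51 = 306.

Total spending by buyers = 306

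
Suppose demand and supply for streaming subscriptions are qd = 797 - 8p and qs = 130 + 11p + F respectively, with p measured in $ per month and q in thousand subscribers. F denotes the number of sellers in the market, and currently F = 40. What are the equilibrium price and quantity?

With F = 40, supply is qs = 170 + 11p.
At equilibrium qd = qs, so 797 - 8p = 170 + 11p; collecting terms, 627 = 19p and p* = 33.
Plugging p* into demand: q* = 797 - 8(33) = 533.

p* = 33, q* = 533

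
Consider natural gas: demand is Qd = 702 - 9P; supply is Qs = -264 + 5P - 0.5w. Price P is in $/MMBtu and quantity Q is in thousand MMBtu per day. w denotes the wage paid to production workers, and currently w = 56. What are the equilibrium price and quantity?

P* = 71, Q* = 63

With w = 56, supply is Qs = -292 + 5P.
Set Qd = Qs: 702 - 9P = -292 + 5P, so 994 = 14P and P* = 71.
From the demand curve, Q* = 702 - 9(71) = 63.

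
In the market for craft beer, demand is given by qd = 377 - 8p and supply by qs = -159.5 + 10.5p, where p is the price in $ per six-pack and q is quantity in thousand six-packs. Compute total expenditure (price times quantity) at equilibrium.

At equilibrium qd = qs, so 377 - 8p = -159.5 + 10.5p; collecting terms, 536.5 = 18.5p and p* = 29.
Plugging p* into demand: q* = 377 - 8(29) = 145.
Total expenditure = p* × q* = 29 × 145 = 4205.

Total expenditure = 4205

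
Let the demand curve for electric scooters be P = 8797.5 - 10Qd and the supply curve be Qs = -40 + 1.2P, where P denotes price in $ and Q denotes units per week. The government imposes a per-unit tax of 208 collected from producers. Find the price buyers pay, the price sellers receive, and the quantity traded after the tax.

P_b = 899.5, P_s = 691.5, Q = 789.8

Inverting to quantity form: Qd = 879.75 - 0.1P.
Producers keep P_s = P_b - 208 per unit, so supply in terms of the buyer price is Qs = -289.6 + 1.2P_b.
Equate demand and the shifted supply: 879.75 - 0.1P_b = -289.6 + 1.2P_b, giving 1.3P_b = 1169.35, so P_b = 899.5.
So P_s = 691.5 and the quantity traded is Q = 879.75 - 0.1(899.5) = 789.8.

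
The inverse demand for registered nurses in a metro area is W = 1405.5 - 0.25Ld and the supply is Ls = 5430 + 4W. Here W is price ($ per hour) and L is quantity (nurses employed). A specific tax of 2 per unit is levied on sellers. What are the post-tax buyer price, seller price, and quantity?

W_b = 25, W_s = 23, L = 5522

Inverting to quantity form: Ld = 5622 - 4W.
With a tax of 2 on sellers, they supply based on the net price W_s = W_b - 2, so Ls = 5422 + 4W_b.
Market clearing requires 5622 - 4W_b = 5422 + 4W_b; hence 200 = 8W_b and W_b = 25.
So W_s = 23 and the quantity traded is L = 5622 - 4(25) = 5522.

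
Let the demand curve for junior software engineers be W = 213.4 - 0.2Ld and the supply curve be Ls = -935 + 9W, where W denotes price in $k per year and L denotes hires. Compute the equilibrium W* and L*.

W* = 143, L* = 352

Rewriting in direct form: Ld = 1067 - 5W.
The market clears where 1067 - 5W = -935 + 9W. Rearranging, 14W = 2002, hence W* = 143.
Then L* = 1067 - 5(143) = 352.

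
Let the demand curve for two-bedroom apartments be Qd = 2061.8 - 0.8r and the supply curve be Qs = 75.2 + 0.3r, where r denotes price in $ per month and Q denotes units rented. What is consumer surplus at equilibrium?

Consumer surplus = 237930.625

Equating demand and supply, 2061.8 - 0.8r = 75.2 + 0.3r gives 1.1r = 1986.6, so r* = 1806.
From the demand curve, Q* = 2061.8 - 0.8(1806) = 617.
Demand choke price (Qd = 0): r = 2061.8/0.8 = 2577.25. Consumer surplus = ½ × (2577.25 - 1806) × 617 = 237930.625.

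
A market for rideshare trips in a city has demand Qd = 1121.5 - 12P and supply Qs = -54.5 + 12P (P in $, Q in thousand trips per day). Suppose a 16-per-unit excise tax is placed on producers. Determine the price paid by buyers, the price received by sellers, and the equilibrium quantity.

P_b = 57, P_s = 41, Q = 437.5

With a tax of 16 on producers, they supply based on the net price P_s = P_b - 16, so Qs = -246.5 + 12P_b.
Market clearing requires 1121.5 - 12P_b = -246.5 + 12P_b; hence 1368 = 24P_b and P_b = 57.
Then P_s = 57 - 16 = 41 and Q = 1121.5 - 12(57) = 437.5.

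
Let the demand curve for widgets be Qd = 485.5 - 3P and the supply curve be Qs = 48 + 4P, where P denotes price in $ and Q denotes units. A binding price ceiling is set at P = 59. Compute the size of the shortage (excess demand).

With P fixed at 59, quantity demanded is 308.5 and quantity supplied is 284.
Shortage = Qd - Qs = 308.5 - 284 = 24.5.

Shortage = 24.5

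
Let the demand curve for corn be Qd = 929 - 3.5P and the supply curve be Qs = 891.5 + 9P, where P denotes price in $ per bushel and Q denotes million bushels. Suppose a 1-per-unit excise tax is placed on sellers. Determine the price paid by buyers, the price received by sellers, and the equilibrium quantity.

P_b = 3.72, P_s = 2.72, Q = 915.98

With a tax of 1 on sellers, they supply based on the net price P_s = P_b - 1, so Qs = 882.5 + 9P_b.
Equate demand and the shifted supply: 929 - 3.5P_b = 882.5 + 9P_b, giving 12.5P_b = 46.5, so P_b = 3.72.
Then P_s = 3.72 - 1 = 2.72 and Q = 929 - 3.5(3.72) = 915.98.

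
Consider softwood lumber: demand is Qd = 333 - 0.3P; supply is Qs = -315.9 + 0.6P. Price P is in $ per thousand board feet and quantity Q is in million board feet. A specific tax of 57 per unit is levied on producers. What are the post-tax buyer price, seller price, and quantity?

P_b = 759, P_s = 702, Q = 105.3

The tax drives a wedge P_b - P_s = 57. Substituting P_s = P_b - 57 into supply: Qs = -350.1 + 0.6P_b.
Market clearing requires 333 - 0.3P_b = -350.1 + 0.6P_b; hence 683.1 = 0.9P_b and P_b = 759.
Then P_s = 759 - 57 = 702 and Q = 333 - 0.3(759) = 105.3.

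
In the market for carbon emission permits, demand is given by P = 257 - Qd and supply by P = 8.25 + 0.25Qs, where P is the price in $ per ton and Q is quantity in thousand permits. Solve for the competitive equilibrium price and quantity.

Solving each curve for Q: Qd = 257 - P and Qs = -33 + 4P.
Equating demand and supply, 257 - P = -33 + 4P gives 5P = 290, so P* = 58.
From the demand curve, Q* = 257 - 58 = 199.

P* = 58, Q* = 199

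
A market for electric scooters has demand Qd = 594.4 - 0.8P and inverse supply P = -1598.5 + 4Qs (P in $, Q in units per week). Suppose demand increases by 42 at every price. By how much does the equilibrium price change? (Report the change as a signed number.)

ΔP = 40

Inverting to quantity form: Qs = 399.625 + 0.25P.
Set Qd = Qs: 594.4 - 0.8P = 399.625 + 0.25P, so 194.775 = 1.05P and P* = 185.5.
Plugging P* into demand: Q* = 594.4 - 0.8(185.5) = 446.
After the shift, demand is Qd = 636.4 - 0.8P.
The new intersection has 236.775 = 1.05P, i.e. P = 225.5, Q = 456.
ΔP = 225.5 - 185.5 = 40.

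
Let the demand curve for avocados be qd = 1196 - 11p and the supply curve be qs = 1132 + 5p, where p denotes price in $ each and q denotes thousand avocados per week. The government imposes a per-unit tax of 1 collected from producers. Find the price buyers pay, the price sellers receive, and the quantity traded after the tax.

p_b = 4.3125, p_s = 3.3125, q = 1148.5625

The tax drives a wedge p_b - p_s = 1. Substituting p_s = p_b - 1 into supply: qs = 1127 + 5p_b.
Set qd = qs: 1196 - 11p_b = 1127 + 5p_b, so 69 = 16p_b and p_b = 4.3125.
Then p_s = 4.3125 - 1 = 3.3125 and q = 1196 - 11(4.3125) = 1148.5625.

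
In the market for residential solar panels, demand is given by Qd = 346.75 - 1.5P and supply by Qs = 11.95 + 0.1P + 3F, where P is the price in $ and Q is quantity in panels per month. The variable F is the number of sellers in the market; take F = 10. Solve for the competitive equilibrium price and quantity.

P* = 190.5, Q* = 61

With F = 10, supply is Qs = 41.95 + 0.1P.
Set Qd = Qs: 346.75 - 1.5P = 41.95 + 0.1P, so 304.8 = 1.6P and P* = 190.5.
Plugging P* into demand: Q* = 346.75 - 1.5(190.5) = 61.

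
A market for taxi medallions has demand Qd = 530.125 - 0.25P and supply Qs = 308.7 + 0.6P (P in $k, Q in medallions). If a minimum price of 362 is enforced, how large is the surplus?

Evaluating both curves at the floor price 362 gives Qd = 439.625, Qs = 525.9.
Surplus = Qs - Qd = 525.9 - 439.625 = 86.275.

Surplus = 86.275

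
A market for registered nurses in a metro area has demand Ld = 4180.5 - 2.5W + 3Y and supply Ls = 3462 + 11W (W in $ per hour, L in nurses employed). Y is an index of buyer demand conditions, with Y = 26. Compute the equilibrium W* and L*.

With Y = 26, demand is Ld = 4258.5 - 2.5W.
Set Ld = Ls: 4258.5 - 2.5W = 3462 + 11W, so 796.5 = 13.5W and W* = 59.
From the demand curve, L* = 4258.5 - 2.5(59) = 4111.

W* = 59, L* = 4111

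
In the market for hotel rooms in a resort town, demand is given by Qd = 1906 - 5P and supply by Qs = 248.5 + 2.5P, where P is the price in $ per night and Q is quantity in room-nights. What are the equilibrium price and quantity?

At equilibrium Qd = Qs, so 1906 - 5P = 248.5 + 2.5P; collecting terms, 1657.5 = 7.5P and P* = 221.
Substitute back: Q* = 1906 - 5(221) = 801.

P* = 221, Q* = 801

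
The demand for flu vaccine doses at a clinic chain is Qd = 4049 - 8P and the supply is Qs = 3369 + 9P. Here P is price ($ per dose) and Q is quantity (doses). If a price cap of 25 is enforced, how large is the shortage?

Evaluating both curves at the ceiling price 25 gives Qd = 3849, Qs = 3594.
Shortage = Qd - Qs = 3849 - 3594 = 255.

Shortage = 255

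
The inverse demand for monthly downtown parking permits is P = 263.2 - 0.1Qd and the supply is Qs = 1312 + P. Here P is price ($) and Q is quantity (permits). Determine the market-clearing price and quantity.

P* = 120, Q* = 1432

Inverting to quantity form: Qd = 2632 - 10P.
Equating demand and supply, 2632 - 10P = 1312 + P gives 11P = 1320, so P* = 120.
Plugging P* into demand: Q* = 2632 - 10(120) = 1432.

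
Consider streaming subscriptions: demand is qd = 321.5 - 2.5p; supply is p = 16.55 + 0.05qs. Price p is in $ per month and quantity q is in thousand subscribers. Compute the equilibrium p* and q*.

p* = 29, q* = 249

In direct form, qs = -331 + 20p.
Set qd = qs: 321.5 - 2.5p = -331 + 20p, so 652.5 = 22.5p and p* = 29.
Then q* = 321.5 - 2.5(29) = 249.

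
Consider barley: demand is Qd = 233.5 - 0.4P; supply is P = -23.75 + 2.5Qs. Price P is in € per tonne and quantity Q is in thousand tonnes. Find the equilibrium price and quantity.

P* = 280, Q* = 121.5

In direct form, Qs = 9.5 + 0.4P.
At equilibrium Qd = Qs, so 233.5 - 0.4P = 9.5 + 0.4P; collecting terms, 224 = 0.8P and P* = 280.
Then Q* = 233.5 - 0.4(280) = 121.5.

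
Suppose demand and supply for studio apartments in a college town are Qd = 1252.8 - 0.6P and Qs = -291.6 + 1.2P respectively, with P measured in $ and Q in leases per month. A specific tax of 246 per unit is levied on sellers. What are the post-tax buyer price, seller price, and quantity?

P_b = 1022, P_s = 776, Q = 639.6

With a tax of 246 on sellers, they supply based on the net price P_s = P_b - 246, so Qs = -586.8 + 1.2P_b.
Equate demand and the shifted supply: 1252.8 - 0.6P_b = -586.8 + 1.2P_b, giving 1.8P_b = 1839.6, so P_b = 1022.
Then P_s = 1022 - 246 = 776 and Q = 1252.8 - 0.6(1022) = 639.6.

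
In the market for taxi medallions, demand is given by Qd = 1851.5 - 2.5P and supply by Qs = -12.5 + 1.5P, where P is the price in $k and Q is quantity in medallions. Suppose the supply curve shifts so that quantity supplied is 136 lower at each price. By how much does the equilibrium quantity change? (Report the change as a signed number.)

ΔQ = -85

At equilibrium Qd = Qs, so 1851.5 - 2.5P = -12.5 + 1.5P; collecting terms, 1864 = 4P and P* = 466.
Then Q* = 1851.5 - 2.5(466) = 686.5.
After the shift, supply is Qs = -148.5 + 1.5P.
Re-solving, 4P = 2000 gives P = 500 and Q = 601.5.
ΔQ = 601.5 - 686.5 = -85.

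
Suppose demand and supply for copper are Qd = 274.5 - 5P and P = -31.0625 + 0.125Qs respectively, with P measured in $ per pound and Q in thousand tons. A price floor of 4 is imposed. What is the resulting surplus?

Inverting to quantity form: Qs = 248.5 + 8P.
Evaluating both curves at the floor price 4 gives Qd = 254.5, Qs = 280.5.
Surplus = Qs - Qd = 280.5 - 254.5 = 26.

Surplus = 26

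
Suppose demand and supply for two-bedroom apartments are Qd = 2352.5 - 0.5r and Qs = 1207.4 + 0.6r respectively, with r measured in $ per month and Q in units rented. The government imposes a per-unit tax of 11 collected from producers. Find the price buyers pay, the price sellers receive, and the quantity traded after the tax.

With a tax of 11 on producers, they supply based on the net price r_s = r_b - 11, so Qs = 1200.8 + 0.6r_b.
Set Qd = Qs: 2352.5 - 0.5r_b = 1200.8 + 0.6r_b, so 1151.7 = 1.1r_b and r_b = 1047.
Then r_s = 1047 - 11 = 1036 and Q = 2352.5 - 0.5(1047) = 1829.

r_b = 1047, r_s = 1036, Q = 1829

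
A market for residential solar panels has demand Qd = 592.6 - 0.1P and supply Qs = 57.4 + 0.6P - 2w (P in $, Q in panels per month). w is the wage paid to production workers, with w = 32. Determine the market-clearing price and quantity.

P* = 856, Q* = 507

With w = 32, supply is Qs = -6.6 + 0.6P.
Set Qd = Qs: 592.6 - 0.1P = -6.6 + 0.6P, so 599.2 = 0.7P and P* = 856.
From the demand curve, Q* = 592.6 - 0.1(856) = 507.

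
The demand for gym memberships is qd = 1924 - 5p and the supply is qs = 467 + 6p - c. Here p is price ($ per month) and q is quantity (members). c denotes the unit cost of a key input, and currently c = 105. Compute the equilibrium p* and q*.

With c = 105, supply is qs = 362 + 6p.
At equilibrium qd = qs, so 1924 - 5p = 362 + 6p; collecting terms, 1562 = 11p and p* = 142.
Substitute back: q* = 1924 - 5(142) = 1214.

p* = 142, q* = 1214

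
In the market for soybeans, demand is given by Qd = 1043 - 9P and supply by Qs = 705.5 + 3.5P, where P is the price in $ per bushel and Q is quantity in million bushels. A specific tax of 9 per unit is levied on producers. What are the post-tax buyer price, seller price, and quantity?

The tax drives a wedge P_b - P_s = 9. Substituting P_s = P_b - 9 into supply: Qs = 674 + 3.5P_b.
Set Qd = Qs: 1043 - 9P_b = 674 + 3.5P_b, so 369 = 12.5P_b and P_b = 29.52.
Then P_s = 29.52 - 9 = 20.52 and Q = 1043 - 9(29.52) = 777.32.

P_b = 29.52, P_s = 20.52, Q = 777.32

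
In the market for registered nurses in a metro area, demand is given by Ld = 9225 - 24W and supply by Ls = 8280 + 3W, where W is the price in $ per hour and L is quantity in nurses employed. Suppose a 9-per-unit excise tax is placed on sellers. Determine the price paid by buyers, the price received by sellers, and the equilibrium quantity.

Sellers keep W_s = W_b - 9 per unit, so supply in terms of the buyer price is Ls = 8253 + 3W_b.
Set Ld = Ls: 9225 - 24W_b = 8253 + 3W_b, so 972 = 27W_b and W_b = 36.
So W_s = 27 and the quantity traded is L = 9225 - 24(36) = 8361.

W_b = 36, W_s = 27, L = 8361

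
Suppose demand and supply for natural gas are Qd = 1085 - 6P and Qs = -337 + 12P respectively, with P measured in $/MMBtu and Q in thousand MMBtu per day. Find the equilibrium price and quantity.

P* = 79, Q* = 611

At equilibrium Qd = Qs, so 1085 - 6P = -337 + 12P; collecting terms, 1422 = 18P and P* = 79.
Then Q* = 1085 - 6(79) = 611.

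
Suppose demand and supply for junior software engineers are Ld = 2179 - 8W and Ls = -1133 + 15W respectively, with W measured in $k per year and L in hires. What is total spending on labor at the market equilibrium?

Equating demand and supply, 2179 - 8W = -1133 + 15W gives 23W = 3312, so W* = 144.
Then L* = 2179 - 8(144) = 1027.
Total spending on labor = W* × L* = 144 × 1027 = 147888.

Total spending on labor = 147888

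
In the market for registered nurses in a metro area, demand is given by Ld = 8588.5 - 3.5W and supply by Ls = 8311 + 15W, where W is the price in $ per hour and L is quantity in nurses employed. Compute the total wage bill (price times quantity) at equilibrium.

At equilibrium Ld = Ls, so 8588.5 - 3.5W = 8311 + 15W; collecting terms, 277.5 = 18.5W and W* = 15.
From the demand curve, L* = 8588.5 - 3.5(15) = 8536.
The total wage bill = W* × L* = 15 × 8536 = 128040.

The total wage bill = 128040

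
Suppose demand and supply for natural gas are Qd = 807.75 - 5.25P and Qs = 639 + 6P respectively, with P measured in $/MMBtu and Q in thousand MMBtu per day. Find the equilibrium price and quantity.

The market clears where 807.75 - 5.25P = 639 + 6P. Rearranging, 11.25P = 168.75, hence P* = 15.
Substitute back: Q* = 807.75 - 5.25(15) = 729.

P* = 15, Q* = 729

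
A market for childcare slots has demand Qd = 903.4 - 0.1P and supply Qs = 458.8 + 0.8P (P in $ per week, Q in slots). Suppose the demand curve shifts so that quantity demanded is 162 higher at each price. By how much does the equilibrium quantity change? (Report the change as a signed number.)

ΔQ = 144

Equating demand and supply, 903.4 - 0.1P = 458.8 + 0.8P gives 0.9P = 444.6, so P* = 494.
From the demand curve, Q* = 903.4 - 0.1(494) = 854.
After the shift, demand is Qd = 1065.4 - 0.1P.
The new intersection has 606.6 = 0.9P, i.e. P = 674, Q = 998.
ΔQ = 998 - 854 = 144.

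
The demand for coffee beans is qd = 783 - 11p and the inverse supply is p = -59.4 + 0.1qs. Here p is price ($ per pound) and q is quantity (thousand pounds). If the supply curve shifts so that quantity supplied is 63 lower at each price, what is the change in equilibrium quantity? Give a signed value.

Inverting to quantity form: qs = 594 + 10p.
The market clears where 783 - 11p = 594 + 10p. Rearranging, 21p = 189, hence p* = 9.
Substitute back: q* = 783 - 11(9) = 684.
After the shift, supply is qs = 531 + 10p.
The new intersection has 252 = 21p, i.e. p = 12, q = 651.
Δq = 651 - 684 = -33.

Δq = -33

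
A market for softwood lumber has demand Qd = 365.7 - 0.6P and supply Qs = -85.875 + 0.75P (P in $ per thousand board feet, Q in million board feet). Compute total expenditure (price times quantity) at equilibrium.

At equilibrium Qd = Qs, so 365.7 - 0.6P = -85.875 + 0.75P; collecting terms, 451.575 = 1.35P and P* = 334.5.
Plugging P* into demand: Q* = 365.7 - 0.6(334.5) = 165.
Total expenditure = P* × Q* = 334.5 × 165 = 55192.5.

Total expenditure = 55192.5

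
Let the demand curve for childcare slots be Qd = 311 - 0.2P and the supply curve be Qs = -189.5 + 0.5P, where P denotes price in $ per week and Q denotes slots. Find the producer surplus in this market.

Equating demand and supply, 311 - 0.2P = -189.5 + 0.5P gives 0.7P = 500.5, so P* = 715.
Substitute back: Q* = 311 - 0.2(715) = 168.
Supply choke price (Qs = 0): P = 379. Producer surplus = ½ × (715 - 379) × 168 = 28224.

Producer surplus = 28224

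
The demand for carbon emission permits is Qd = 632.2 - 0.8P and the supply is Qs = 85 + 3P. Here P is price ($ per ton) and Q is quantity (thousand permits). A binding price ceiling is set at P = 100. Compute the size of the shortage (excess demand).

Shortage = 167.2

At P = 100: Qd = 552.2 and Qs = 385.
Shortage = Qd - Qs = 552.2 - 385 = 167.2.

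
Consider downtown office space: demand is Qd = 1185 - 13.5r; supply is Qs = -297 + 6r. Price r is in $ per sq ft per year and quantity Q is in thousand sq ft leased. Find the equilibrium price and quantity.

At equilibrium Qd = Qs, so 1185 - 13.5r = -297 + 6r; collecting terms, 1482 = 19.5r and r* = 76.
Then Q* = 1185 - 13.5(76) = 159.

r* = 76, Q* = 159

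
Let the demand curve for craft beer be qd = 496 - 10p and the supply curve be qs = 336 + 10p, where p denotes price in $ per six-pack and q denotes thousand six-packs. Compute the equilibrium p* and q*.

The market clears where 496 - 10p = 336 + 10p. Rearranging, 20p = 160, hence p* = 8.
Substitute back: q* = 496 - 10(8) = 416.

p* = 8, q* = 416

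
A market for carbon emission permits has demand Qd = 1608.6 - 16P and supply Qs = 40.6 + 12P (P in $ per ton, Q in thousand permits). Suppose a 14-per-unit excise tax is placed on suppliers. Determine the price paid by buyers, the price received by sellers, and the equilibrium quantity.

Suppliers keep P_s = P_b - 14 per unit, so supply in terms of the buyer price is Qs = -127.4 + 12P_b.
Equate demand and the shifted supply: 1608.6 - 16P_b = -127.4 + 12P_b, giving 28P_b = 1736, so P_b = 62.
So P_s = 48 and the quantity traded is Q = 1608.6 - 16(62) = 616.6.

P_b = 62, P_s = 48, Q = 616.6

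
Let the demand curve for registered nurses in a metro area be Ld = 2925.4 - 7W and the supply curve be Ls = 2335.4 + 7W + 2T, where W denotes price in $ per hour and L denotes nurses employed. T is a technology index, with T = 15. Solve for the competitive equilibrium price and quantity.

W* = 40, L* = 2645.4

With T = 15, supply is Ls = 2365.4 + 7W.
At equilibrium Ld = Ls, so 2925.4 - 7W = 2365.4 + 7W; collecting terms, 560 = 14W and W* = 40.
From the demand curve, L* = 2925.4 - 7(40) = 2645.4.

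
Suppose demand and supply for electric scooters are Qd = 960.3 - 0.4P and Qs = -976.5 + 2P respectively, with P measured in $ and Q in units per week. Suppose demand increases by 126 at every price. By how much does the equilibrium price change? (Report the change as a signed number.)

ΔP = 52.5

Equating demand and supply, 960.3 - 0.4P = -976.5 + 2P gives 2.4P = 1936.8, so P* = 807.
From the demand curve, Q* = 960.3 - 0.4(807) = 637.5.
After the shift, demand is Qd = 1086.3 - 0.4P.
Re-solving, 2.4P = 2062.8 gives P = 859.5 and Q = 742.5.
ΔP = 859.5 - 807 = 52.5.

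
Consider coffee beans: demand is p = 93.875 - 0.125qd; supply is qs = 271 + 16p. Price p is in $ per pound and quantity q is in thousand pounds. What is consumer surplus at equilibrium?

Consumer surplus = 21830.0625

Solving each curve for q: qd = 751 - 8p.
Equating demand and supply, 751 - 8p = 271 + 16p gives 24p = 480, so p* = 20.
Plugging p* into demand: q* = 751 - 8(20) = 591.
Demand choke price (qd = 0): p = 751/8 = 93.875. Consumer surplus = ½ × (93.875 - 20) × 591 = 21830.0625.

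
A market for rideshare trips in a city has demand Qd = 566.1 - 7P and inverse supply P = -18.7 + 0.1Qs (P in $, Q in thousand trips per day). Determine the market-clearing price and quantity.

P* = 22.3, Q* = 410

Inverting to quantity form: Qs = 187 + 10P.
Set Qd = Qs: 566.1 - 7P = 187 + 10P, so 379.1 = 17P and P* = 22.3.
Plugging P* into demand: Q* = 566.1 - 7(22.3) = 410.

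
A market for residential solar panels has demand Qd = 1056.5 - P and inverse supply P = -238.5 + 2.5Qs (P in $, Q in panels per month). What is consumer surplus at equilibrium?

Consumer surplus = 68450

Inverting to quantity form: Qs = 95.4 + 0.4P.
Set Qd = Qs: 1056.5 - P = 95.4 + 0.4P, so 961.1 = 1.4P and P* = 686.5.
Then Q* = 1056.5 - 686.5 = 370.
Demand choke price (Qd = 0): P = 1056.5. Consumer surplus = ½ × (1056.5 - 686.5) × 370 = 68450.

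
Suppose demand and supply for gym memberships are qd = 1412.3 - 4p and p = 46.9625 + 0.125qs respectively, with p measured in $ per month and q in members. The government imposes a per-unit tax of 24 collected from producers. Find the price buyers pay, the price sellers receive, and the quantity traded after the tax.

p_b = 165, p_s = 141, q = 752.3

In direct form, qs = -375.7 + 8p.
The tax drives a wedge p_b - p_s = 24. Substituting p_s = p_b - 24 into supply: qs = -567.7 + 8p_b.
Equate demand and the shifted supply: 1412.3 - 4p_b = -567.7 + 8p_b, giving 12p_b = 1980, so p_b = 165.
Then p_s = 165 - 24 = 141 and q = 1412.3 - 4(165) = 752.3.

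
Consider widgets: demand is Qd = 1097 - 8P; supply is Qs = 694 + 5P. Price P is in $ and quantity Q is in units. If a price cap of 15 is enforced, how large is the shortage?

Shortage = 208

With P fixed at 15, quantity demanded is 977 and quantity supplied is 769.
Shortage = Qd - Qs = 977 - 769 = 208.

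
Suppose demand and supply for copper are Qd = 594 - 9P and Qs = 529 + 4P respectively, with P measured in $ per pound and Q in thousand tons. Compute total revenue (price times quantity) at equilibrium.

Equating demand and supply, 594 - 9P = 529 + 4P gives 13P = 65, so P* = 5.
Then Q* = 594 - 9(5) = 549.
Total revenue = P* × Q* = 5 × 549 = 2745.

Total revenue = 2745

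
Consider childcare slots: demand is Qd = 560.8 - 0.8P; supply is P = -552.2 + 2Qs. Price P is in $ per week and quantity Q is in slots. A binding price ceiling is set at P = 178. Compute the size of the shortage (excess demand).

In direct form, Qs = 276.1 + 0.5P.
With P fixed at 178, quantity demanded is 418.4 and quantity supplied is 365.1.
Shortage = Qd - Qs = 418.4 - 365.1 = 53.3.

Shortage = 53.3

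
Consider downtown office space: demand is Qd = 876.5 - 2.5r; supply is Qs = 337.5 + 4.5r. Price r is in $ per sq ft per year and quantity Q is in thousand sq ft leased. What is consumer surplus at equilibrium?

Consumer surplus = 93571.2

Set Qd = Qs: 876.5 - 2.5r = 337.5 + 4.5r, so 539 = 7r and r* = 77.
Substitute back: Q* = 876.5 - 2.5(77) = 684.
Demand choke price (Qd = 0): r = 876.5/2.5 = 350.6. Consumer surplus = ½ × (350.6 - 77) × 684 = 93571.2.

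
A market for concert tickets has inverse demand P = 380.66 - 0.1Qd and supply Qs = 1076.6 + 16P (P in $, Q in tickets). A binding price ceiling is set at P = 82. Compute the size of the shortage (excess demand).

Rewriting in direct form: Qd = 3806.6 - 10P.
Evaluating both curves at the ceiling price 82 gives Qd = 2986.6, Qs = 2388.6.
Shortage = Qd - Qs = 2986.6 - 2388.6 = 598.

Shortage = 598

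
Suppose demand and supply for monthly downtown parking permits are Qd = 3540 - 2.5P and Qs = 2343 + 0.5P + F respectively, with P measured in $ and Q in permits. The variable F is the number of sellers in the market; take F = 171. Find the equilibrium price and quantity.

With F = 171, supply is Qs = 2514 + 0.5P.
Equating demand and supply, 3540 - 2.5P = 2514 + 0.5P gives 3P = 1026, so P* = 342.
Then Q* = 3540 - 2.5(342) = 2685.

P* = 342, Q* = 2685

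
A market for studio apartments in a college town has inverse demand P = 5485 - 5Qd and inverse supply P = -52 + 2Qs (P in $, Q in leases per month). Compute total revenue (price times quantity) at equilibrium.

Rewriting in direct form: Qd = 1097 - 0.2P and Qs = 26 + 0.5P.
The market clears where 1097 - 0.2P = 26 + 0.5P. Rearranging, 0.7P = 1071, hence P* = 1530.
Plugging P* into demand: Q* = 1097 - 0.2(1530) = 791.
Total revenue = P* × Q* = 1530 × 791 = 1210230.

Total revenue = 1210230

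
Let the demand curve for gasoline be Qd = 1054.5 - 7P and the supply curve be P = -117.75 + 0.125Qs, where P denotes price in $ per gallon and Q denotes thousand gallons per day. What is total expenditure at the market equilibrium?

Inverting to quantity form: Qs = 942 + 8P.
The market clears where 1054.5 - 7P = 942 + 8P. Rearranging, 15P = 112.5, hence P* = 7.5.
Then Q* = 1054.5 - 7(7.5) = 1002.
Total expenditure = P* × Q* = 7.5 × 1002 = 7515.

Total expenditure = 7515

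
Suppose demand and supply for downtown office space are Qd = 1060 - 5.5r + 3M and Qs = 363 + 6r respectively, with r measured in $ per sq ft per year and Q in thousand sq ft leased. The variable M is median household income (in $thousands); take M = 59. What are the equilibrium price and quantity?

r* = 76, Q* = 819

With M = 59, demand is Qd = 1237 - 5.5r.
The market clears where 1237 - 5.5r = 363 + 6r. Rearranging, 11.5r = 874, hence r* = 76.
From the demand curve, Q* = 1237 - 5.5(76) = 819.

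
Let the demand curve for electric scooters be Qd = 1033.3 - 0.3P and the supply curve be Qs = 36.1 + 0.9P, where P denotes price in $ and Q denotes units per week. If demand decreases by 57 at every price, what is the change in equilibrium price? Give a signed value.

At equilibrium Qd = Qs, so 1033.3 - 0.3P = 36.1 + 0.9P; collecting terms, 997.2 = 1.2P and P* = 831.
Then Q* = 1033.3 - 0.3(831) = 784.
After the shift, demand is Qd = 976.3 - 0.3P.
The new intersection has 940.2 = 1.2P, i.e. P = 783.5, Q = 741.25.
ΔP = 783.5 - 831 = -47.5.

ΔP = -47.5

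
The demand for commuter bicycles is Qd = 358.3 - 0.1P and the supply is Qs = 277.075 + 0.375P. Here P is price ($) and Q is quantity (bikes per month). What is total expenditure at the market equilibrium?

Total expenditure = 58345.2

Equating demand and supply, 358.3 - 0.1P = 277.075 + 0.375P gives 0.475P = 81.225, so P* = 171.
Plugging P* into demand: Q* = 358.3 - 0.1(171) = 341.2.
Total expenditure = P* × Q* = 171 × 341.2 = 58345.2.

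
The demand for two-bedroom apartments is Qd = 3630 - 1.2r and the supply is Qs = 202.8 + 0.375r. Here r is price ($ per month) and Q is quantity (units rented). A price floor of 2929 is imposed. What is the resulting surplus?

Surplus = 1185.975

With r fixed at 2929, quantity demanded is 115.2 and quantity supplied is 1301.175.
Surplus = Qs - Qd = 1301.175 - 115.2 = 1185.975.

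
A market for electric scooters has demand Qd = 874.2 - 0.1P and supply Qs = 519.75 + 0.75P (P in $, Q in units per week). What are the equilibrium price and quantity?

P* = 417, Q* = 832.5

At equilibrium Qd = Qs, so 874.2 - 0.1P = 519.75 + 0.75P; collecting terms, 354.45 = 0.85P and P* = 417.
Substitute back: Q* = 874.2 - 0.1(417) = 832.5.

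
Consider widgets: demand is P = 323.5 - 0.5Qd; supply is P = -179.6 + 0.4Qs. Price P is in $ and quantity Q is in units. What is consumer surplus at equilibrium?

Consumer surplus = 78120.25

Rewriting in direct form: Qd = 647 - 2P and Qs = 449 + 2.5P.
The market clears where 647 - 2P = 449 + 2.5P. Rearranging, 4.5P = 198, hence P* = 44.
From the demand curve, Q* = 647 - 2(44) = 559.
Demand choke price (Qd = 0): P = 647/2 = 323.5. Consumer surplus = ½ × (323.5 - 44) × 559 = 78120.25.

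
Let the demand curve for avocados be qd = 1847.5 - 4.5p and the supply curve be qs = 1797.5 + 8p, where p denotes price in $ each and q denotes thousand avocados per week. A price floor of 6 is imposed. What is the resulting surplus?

With p fixed at 6, quantity demanded is 1820.5 and quantity supplied is 1845.5.
Surplus = qs - qd = 1845.5 - 1820.5 = 25.

Surplus = 25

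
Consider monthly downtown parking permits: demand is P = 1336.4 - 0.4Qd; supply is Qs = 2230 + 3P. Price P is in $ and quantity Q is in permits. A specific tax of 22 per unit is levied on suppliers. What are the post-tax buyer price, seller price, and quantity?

P_b = 214, P_s = 192, Q = 2806

In direct form, Qd = 3341 - 2.5P.
The tax drives a wedge P_b - P_s = 22. Substituting P_s = P_b - 22 into supply: Qs = 2164 + 3P_b.
Set Qd = Qs: 3341 - 2.5P_b = 2164 + 3P_b, so 1177 = 5.5P_b and P_b = 214.
Then P_s = 214 - 22 = 192 and Q = 3341 - 2.5(214) = 2806.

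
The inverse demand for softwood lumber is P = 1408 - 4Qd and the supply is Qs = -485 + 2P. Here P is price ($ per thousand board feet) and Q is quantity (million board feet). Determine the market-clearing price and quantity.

P* = 372, Q* = 259

Inverting to quantity form: Qd = 352 - 0.25P.
Set Qd = Qs: 352 - 0.25P = -485 + 2P, so 837 = 2.25P and P* = 372.
Then Q* = 352 - 0.25(372) = 259.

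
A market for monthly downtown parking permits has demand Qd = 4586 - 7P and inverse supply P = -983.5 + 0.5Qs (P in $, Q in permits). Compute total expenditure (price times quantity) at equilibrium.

Rewriting in direct form: Qs = 1967 + 2P.
Equating demand and supply, 4586 - 7P = 1967 + 2P gives 9P = 2619, so P* = 291.
Substitute back: Q* = 4586 - 7(291) = 2549.
Total expenditure = P* × Q* = 291 × 2549 = 741759.

Total expenditure = 741759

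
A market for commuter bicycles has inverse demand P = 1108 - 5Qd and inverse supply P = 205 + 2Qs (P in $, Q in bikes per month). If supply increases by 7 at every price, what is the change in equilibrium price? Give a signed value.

ΔP = -10

Solving each curve for Q: Qd = 221.6 - 0.2P and Qs = -102.5 + 0.5P.
The market clears where 221.6 - 0.2P = -102.5 + 0.5P. Rearranging, 0.7P = 324.1, hence P* = 463.
From the demand curve, Q* = 221.6 - 0.2(463) = 129.
After the shift, supply is Qs = -95.5 + 0.5P.
New equilibrium: 317.1 = 0.7P, so P = 453 and Q = 131.
ΔP = 453 - 463 = -10.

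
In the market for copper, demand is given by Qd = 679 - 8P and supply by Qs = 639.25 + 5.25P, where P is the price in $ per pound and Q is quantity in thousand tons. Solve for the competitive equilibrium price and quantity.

P* = 3, Q* = 655

The market clears where 679 - 8P = 639.25 + 5.25P. Rearranging, 13.25P = 39.75, hence P* = 3.
Then Q* = 679 - 8(3) = 655.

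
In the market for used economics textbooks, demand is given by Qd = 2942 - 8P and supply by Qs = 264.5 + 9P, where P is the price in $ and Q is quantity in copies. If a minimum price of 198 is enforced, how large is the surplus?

Surplus = 688.5

Evaluating both curves at the floor price 198 gives Qd = 1358, Qs = 2046.5.
Surplus = Qs - Qd = 2046.5 - 1358 = 688.5.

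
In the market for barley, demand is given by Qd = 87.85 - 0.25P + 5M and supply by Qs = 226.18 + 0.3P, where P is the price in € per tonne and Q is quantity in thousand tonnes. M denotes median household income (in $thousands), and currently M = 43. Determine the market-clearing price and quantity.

With M = 43, demand is Qd = 302.85 - 0.25P.
Set Qd = Qs: 302.85 - 0.25P = 226.18 + 0.3P, so 76.67 = 0.55P and P* = 139.4.
Then Q* = 302.85 - 0.25(139.4) = 268.

P* = 139.4, Q* = 268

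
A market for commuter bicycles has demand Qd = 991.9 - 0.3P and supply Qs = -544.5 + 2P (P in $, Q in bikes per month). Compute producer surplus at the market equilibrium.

Set Qd = Qs: 991.9 - 0.3P = -544.5 + 2P, so 1536.4 = 2.3P and P* = 668.
Plugging P* into demand: Q* = 991.9 - 0.3(668) = 791.5.
Supply choke price (Qs = 0): P = 272.25. Producer surplus = ½ × (668 - 272.25) × 791.5 = 156618.0625.

Producer surplus = 156618.0625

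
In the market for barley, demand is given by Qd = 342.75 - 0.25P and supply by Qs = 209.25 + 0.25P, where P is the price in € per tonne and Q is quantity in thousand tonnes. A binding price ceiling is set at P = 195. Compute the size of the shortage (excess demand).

Shortage = 36

Evaluating both curves at the ceiling price 195 gives Qd = 294, Qs = 258.
Shortage = Qd - Qs = 294 - 258 = 36.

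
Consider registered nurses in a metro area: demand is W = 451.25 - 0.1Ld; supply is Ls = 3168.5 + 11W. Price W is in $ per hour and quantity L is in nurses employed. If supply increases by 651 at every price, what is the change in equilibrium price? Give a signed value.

Solving each curve for L: Ld = 4512.5 - 10W.
At equilibrium Ld = Ls, so 4512.5 - 10W = 3168.5 + 11W; collecting terms, 1344 = 21W and W* = 64.
From the demand curve, L* = 4512.5 - 10(64) = 3872.5.
After the shift, supply is Ls = 3819.5 + 11W.
The new intersection has 693 = 21W, i.e. W = 33, L = 4182.5.
ΔW = 33 - 64 = -31.

ΔW = -31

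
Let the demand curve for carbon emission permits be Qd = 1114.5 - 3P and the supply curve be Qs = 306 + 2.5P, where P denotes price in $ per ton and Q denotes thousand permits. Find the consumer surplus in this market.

Equating demand and supply, 1114.5 - 3P = 306 + 2.5P gives 5.5P = 808.5, so P* = 147.
Then Q* = 1114.5 - 3(147) = 673.5.
Demand choke price (Qd = 0): P = 1114.5/3 = 371.5. Consumer surplus = ½ × (371.5 - 147) × 673.5 = 75600.375.

Consumer surplus = 75600.375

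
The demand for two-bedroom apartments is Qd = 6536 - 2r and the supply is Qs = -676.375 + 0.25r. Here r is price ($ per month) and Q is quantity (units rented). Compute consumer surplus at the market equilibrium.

Consumer surplus = 3906.25

Set Qd = Qs: 6536 - 2r = -676.375 + 0.25r, so 7212.375 = 2.25r and r* = 3205.5.
Substitute back: Q* = 6536 - 2(3205.5) = 125.
Demand choke price (Qd = 0): r = 6536/2 = 3268. Consumer surplus = ½ × (3268 - 3205.5) × 125 = 3906.25.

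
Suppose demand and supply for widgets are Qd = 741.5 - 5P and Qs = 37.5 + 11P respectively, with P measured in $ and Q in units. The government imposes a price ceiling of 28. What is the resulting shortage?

Evaluating both curves at the ceiling price 28 gives Qd = 601.5, Qs = 345.5.
Shortage = Qd - Qs = 601.5 - 345.5 = 256.

Shortage = 256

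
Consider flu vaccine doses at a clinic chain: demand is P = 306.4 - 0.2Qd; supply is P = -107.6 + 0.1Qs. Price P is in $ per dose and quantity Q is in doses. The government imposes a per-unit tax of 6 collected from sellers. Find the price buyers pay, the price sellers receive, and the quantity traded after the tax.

Solving each curve for Q: Qd = 1532 - 5P and Qs = 1076 + 10P.
The tax drives a wedge P_b - P_s = 6. Substituting P_s = P_b - 6 into supply: Qs = 1016 + 10P_b.
Equate demand and the shifted supply: 1532 - 5P_b = 1016 + 10P_b, giving 15P_b = 516, so P_b = 34.4.
So P_s = 28.4 and the quantity traded is Q = 1532 - 5(34.4) = 1360.

P_b = 34.4, P_s = 28.4, Q = 1360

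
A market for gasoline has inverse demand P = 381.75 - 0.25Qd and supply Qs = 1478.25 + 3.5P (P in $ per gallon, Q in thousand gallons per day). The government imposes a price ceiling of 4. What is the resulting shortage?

Rewriting in direct form: Qd = 1527 - 4P.
Evaluating both curves at the ceiling price 4 gives Qd = 1511, Qs = 1492.25.
Shortage = Qd - Qs = 1511 - 1492.25 = 18.75.

Shortage = 18.75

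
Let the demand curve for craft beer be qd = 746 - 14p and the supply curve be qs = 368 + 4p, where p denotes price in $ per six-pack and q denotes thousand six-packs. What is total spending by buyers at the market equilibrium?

Total spending by buyers = 9492

At equilibrium qd = qs, so 746 - 14p = 368 + 4p; collecting terms, 378 = 18p and p* = 21.
Then q* = 746 - 14(21) = 452.
Total spending by buyers = p* × q* = 21 × 452 = 9492.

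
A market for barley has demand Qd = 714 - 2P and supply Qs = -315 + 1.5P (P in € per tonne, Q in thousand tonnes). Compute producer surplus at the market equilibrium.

Set Qd = Qs: 714 - 2P = -315 + 1.5P, so 1029 = 3.5P and P* = 294.
Then Q* = 714 - 2(294) = 126.
Supply choke price (Qs = 0): P = 210. Producer surplus = ½ × (294 - 210) × 126 = 5292.

Producer surplus = 5292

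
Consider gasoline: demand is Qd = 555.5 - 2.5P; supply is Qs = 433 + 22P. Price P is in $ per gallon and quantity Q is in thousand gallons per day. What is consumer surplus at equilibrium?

Consumer surplus = 58969.8

Set Qd = Qs: 555.5 - 2.5P = 433 + 22P, so 122.5 = 24.5P and P* = 5.
From the demand curve, Q* = 555.5 - 2.5(5) = 543.
Demand choke price (Qd = 0): P = 555.5/2.5 = 222.2. Consumer surplus = ½ × (222.2 - 5) × 543 = 58969.8.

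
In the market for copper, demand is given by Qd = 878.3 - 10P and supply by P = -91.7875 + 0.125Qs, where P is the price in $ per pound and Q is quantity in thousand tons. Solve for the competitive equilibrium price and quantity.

Solving each curve for Q: Qs = 734.3 + 8P.
At equilibrium Qd = Qs, so 878.3 - 10P = 734.3 + 8P; collecting terms, 144 = 18P and P* = 8.
Substitute back: Q* = 878.3 - 10(8) = 798.3.

P* = 8, Q* = 798.3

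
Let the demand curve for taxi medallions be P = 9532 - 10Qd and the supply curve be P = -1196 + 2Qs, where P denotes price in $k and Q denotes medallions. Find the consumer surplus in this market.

Consumer surplus = 3996180

In direct form, Qd = 953.2 - 0.1P and Qs = 598 + 0.5P.
The market clears where 953.2 - 0.1P = 598 + 0.5P. Rearranging, 0.6P = 355.2, hence P* = 592.
Then Q* = 953.2 - 0.1(592) = 894.
Demand choke price (Qd = 0): P = 953.2/0.1 = 9532. Consumer surplus = ½ × (9532 - 592) × 894 = 3996180.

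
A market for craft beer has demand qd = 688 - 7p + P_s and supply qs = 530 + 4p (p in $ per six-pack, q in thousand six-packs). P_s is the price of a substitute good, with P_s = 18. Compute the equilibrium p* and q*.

p* = 16, q* = 594

With P_s = 18, demand is qd = 706 - 7p.
Set qd = qs: 706 - 7p = 530 + 4p, so 176 = 11p and p* = 16.
From the demand curve, q* = 706 - 7(16) = 594.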